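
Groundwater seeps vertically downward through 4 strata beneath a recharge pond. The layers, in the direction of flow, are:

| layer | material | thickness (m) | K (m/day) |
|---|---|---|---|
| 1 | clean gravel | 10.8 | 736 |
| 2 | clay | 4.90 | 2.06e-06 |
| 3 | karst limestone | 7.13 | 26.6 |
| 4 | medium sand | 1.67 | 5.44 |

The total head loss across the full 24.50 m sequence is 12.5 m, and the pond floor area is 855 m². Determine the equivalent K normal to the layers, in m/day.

Flow is perpendicular to layering, so the layers act in series and the equivalent K is the thickness-weighted harmonic mean.
Total thickness L = 10.8 + 4.90 + 7.13 + 1.67 = 24.50 m.
Σ(b_i/K_i) = 10.8/736 + 4.90/2.06e-06 + 7.13/26.6 + 1.67/5.44 = 2.379e+06 d.
K_eq = L / Σ(b_i/K_i) = 24.50 / 2.379e+06 = 1.030e-05 m/day.

1.03e-05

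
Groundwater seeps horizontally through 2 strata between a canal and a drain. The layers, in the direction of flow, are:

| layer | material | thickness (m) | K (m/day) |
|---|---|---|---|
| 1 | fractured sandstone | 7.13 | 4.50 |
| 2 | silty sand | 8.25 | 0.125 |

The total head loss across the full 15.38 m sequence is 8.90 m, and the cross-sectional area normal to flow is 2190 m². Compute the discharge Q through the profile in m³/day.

Flow is perpendicular to layering, so the layers act in series and the equivalent K is the thickness-weighted harmonic mean.
Total thickness L = 7.13 + 8.25 = 15.38 m.
Σ(b_i/K_i) = 7.13/4.50 + 8.25/0.125 = 67.58 d.
K_eq = L / Σ(b_i/K_i) = 15.38 / 67.58 = 0.2276 m/day.
Q = K_eq · A · (Δh/L) = 0.2276 × 2190 × (8.90/15.38) = 288.4 m³/day.

288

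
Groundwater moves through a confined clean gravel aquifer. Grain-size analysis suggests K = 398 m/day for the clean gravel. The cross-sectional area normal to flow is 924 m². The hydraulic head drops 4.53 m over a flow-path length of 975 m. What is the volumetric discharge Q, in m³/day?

1710

Hydraulic gradient i = Δh / L = 4.53 / 975 = 0.004646.
Darcy's law: Q = K · A · i = 398.0 × 924.0 × 0.004646 = 1709 m³/day.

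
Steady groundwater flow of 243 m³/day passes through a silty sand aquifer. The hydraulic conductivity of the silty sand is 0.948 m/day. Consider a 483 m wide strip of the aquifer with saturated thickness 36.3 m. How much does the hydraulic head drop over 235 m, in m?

3.44

Cross-sectional area A = 483 × 36.3 = 17533 m².
From Q = K·A·i, i = Q / (K·A) = 243 / (0.9480 × 17533) = 0.01462.
Head loss Δh = i · L = 0.01462 × 235 = 3.436 m.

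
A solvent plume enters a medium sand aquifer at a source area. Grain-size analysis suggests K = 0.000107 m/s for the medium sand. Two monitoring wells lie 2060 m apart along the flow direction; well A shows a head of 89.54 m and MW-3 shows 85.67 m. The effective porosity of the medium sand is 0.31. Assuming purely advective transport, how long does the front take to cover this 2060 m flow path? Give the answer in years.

101

Convert K: 0.000107 m/s × 86400 = 9.245 m/day.
Hydraulic gradient i = (89.54 − 85.67) / 2060 = 3.87 / 2060 = 0.001879.
Darcy flux q = K · i = 9.245 × 0.001879 = 0.01737 m/day.
Seepage velocity v = q / n_e = 0.01737 / 0.31 = 0.05602 m/day.
Travel time t = L / v = 2060 / 0.05602 = 36769 days = 100.7 years.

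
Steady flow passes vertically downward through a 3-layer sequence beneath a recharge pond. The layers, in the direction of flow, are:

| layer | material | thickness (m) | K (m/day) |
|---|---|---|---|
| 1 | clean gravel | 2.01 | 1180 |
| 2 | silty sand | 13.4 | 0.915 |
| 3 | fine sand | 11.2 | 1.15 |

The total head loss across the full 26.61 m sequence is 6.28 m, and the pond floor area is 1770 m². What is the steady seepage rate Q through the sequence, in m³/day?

456

Flow is perpendicular to layering, so the layers act in series and the equivalent K is the thickness-weighted harmonic mean.
Total thickness L = 2.01 + 13.4 + 11.2 = 26.61 m.
Σ(b_i/K_i) = 2.01/1180 + 13.4/0.915 + 11.2/1.15 = 24.39 d.
K_eq = L / Σ(b_i/K_i) = 26.61 / 24.39 = 1.091 m/day.
Q = K_eq · A · (Δh/L) = 1.091 × 1770 × (6.28/26.61) = 455.8 m³/day.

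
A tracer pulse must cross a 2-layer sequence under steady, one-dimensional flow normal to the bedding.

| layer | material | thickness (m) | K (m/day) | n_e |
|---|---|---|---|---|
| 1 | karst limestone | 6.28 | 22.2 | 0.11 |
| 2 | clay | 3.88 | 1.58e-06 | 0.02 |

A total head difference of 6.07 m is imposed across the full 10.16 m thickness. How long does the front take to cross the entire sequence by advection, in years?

851

With flow normal to the layers, continuity requires the same specific discharge q through every layer.
Σ(b_i/K_i) = 6.28/22.2 + 3.88/1.58e-06 = 2.456e+06 d.
q = Δh / Σ(b_i/K_i) = 6.07 / 2.456e+06 = 2.472e-06 m/day.
In each layer the seepage velocity is v_i = q/n_i, so the layer transit time is t_i = b_i·n_i / q:
  layer 1 (karst limestone): t_1 = 6.28 × 0.11 / 2.472e-06 = 2.795e+05 d
  layer 2 (clay): t_2 = 3.88 × 0.02 / 2.472e-06 = 31394 d
Total t = Σ t_i = 3.109e+05 days = 851.1 years.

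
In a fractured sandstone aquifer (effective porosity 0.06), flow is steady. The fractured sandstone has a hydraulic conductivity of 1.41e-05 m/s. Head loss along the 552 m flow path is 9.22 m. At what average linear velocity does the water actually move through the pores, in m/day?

Convert K: 1.41e-05 m/s × 86400 = 1.218 m/day.
Hydraulic gradient i = Δh / L = 9.22 / 552 = 0.01670.
Darcy flux q = K · i = 1.218 × 0.01670 = 0.02035 m/day.
Seepage velocity v = q / n_e = 0.02035 / 0.06 = 0.3391 m/day.

0.339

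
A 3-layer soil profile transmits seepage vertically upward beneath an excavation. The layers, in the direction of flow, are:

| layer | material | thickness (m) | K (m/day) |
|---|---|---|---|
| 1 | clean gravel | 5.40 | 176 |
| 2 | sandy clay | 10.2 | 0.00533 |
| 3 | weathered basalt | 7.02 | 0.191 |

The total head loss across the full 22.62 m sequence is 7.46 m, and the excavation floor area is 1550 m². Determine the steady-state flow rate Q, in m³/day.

Flow is perpendicular to layering, so the layers act in series and the equivalent K is the thickness-weighted harmonic mean.
Total thickness L = 5.40 + 10.2 + 7.02 = 22.62 m.
Σ(b_i/K_i) = 5.40/176 + 10.2/0.00533 + 7.02/0.191 = 1950 d.
K_eq = L / Σ(b_i/K_i) = 22.62 / 1950 = 0.01160 m/day.
Q = K_eq · A · (Δh/L) = 0.01160 × 1550 × (7.46/22.62) = 5.928 m³/day.

5.93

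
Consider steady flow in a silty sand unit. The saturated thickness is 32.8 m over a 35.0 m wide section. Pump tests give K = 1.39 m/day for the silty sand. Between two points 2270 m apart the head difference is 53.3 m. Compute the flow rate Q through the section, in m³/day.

Cross-sectional area A = 35.0 × 32.8 = 1148 m².
Hydraulic gradient i = Δh / L = 53.3 / 2270 = 0.02348.
Darcy's law: Q = K · A · i = 1.390 × 1148 × 0.02348 = 37.47 m³/day.

37.5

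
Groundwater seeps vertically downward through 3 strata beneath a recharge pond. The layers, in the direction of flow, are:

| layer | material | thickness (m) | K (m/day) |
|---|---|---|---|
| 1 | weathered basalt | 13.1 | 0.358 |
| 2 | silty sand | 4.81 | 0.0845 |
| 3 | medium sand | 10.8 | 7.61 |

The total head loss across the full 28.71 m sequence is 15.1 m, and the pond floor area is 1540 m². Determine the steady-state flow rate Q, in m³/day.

245

Flow is perpendicular to layering, so the layers act in series and the equivalent K is the thickness-weighted harmonic mean.
Total thickness L = 13.1 + 4.81 + 10.8 = 28.71 m.
Σ(b_i/K_i) = 13.1/0.358 + 4.81/0.0845 + 10.8/7.61 = 94.93 d.
K_eq = L / Σ(b_i/K_i) = 28.71 / 94.93 = 0.3024 m/day.
Q = K_eq · A · (Δh/L) = 0.3024 × 1540 × (15.1/28.71) = 244.9 m³/day.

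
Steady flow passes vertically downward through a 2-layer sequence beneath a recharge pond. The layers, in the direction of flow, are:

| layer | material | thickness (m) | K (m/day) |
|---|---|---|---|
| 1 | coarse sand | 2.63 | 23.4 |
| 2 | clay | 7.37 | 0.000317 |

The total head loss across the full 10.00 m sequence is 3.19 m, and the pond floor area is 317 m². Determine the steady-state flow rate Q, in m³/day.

0.0435

Flow is perpendicular to layering, so the layers act in series and the equivalent K is the thickness-weighted harmonic mean.
Total thickness L = 2.63 + 7.37 = 10.00 m.
Σ(b_i/K_i) = 2.63/23.4 + 7.37/0.000317 = 23249 d.
K_eq = L / Σ(b_i/K_i) = 10.00 / 23249 = 0.0004301 m/day.
Q = K_eq · A · (Δh/L) = 0.0004301 × 317 × (3.19/10.00) = 0.04350 m³/day.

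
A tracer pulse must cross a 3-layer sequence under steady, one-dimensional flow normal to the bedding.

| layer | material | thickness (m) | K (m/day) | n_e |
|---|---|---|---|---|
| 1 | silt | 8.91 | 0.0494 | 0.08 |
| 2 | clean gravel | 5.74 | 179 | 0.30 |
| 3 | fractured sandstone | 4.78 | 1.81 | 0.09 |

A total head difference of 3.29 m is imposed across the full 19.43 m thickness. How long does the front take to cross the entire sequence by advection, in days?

159

With flow normal to the layers, continuity requires the same specific discharge q through every layer.
Σ(b_i/K_i) = 8.91/0.0494 + 5.74/179 + 4.78/1.81 = 183.0 d.
q = Δh / Σ(b_i/K_i) = 3.29 / 183.0 = 0.01797 m/day.
In each layer the seepage velocity is v_i = q/n_i, so the layer transit time is t_i = b_i·n_i / q:
  layer 1 (silt): t_1 = 8.91 × 0.08 / 0.01797 = 39.66 d
  layer 2 (clean gravel): t_2 = 5.74 × 0.30 / 0.01797 = 95.80 d
  layer 3 (fractured sandstone): t_3 = 4.78 × 0.09 / 0.01797 = 23.93 d
Total t = Σ t_i = 159.4 days.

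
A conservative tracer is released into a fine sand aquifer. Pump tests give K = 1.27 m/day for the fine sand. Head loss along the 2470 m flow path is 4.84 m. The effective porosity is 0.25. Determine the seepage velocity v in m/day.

0.00995

Hydraulic gradient i = Δh / L = 4.84 / 2470 = 0.001960.
Darcy flux q = K · i = 1.270 × 0.001960 = 0.002489 m/day.
Seepage velocity v = q / n_e = 0.002489 / 0.25 = 0.009954 m/day.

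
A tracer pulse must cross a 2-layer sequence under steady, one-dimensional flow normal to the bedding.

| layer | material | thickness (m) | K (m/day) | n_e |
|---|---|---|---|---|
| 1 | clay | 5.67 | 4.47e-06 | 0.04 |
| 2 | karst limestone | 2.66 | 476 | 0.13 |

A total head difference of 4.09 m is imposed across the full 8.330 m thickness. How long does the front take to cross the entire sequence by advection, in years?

With flow normal to the layers, continuity requires the same specific discharge q through every layer.
Σ(b_i/K_i) = 5.67/4.47e-06 + 2.66/476 = 1.268e+06 d.
q = Δh / Σ(b_i/K_i) = 4.09 / 1.268e+06 = 3.224e-06 m/day.
In each layer the seepage velocity is v_i = q/n_i, so the layer transit time is t_i = b_i·n_i / q:
  layer 1 (clay): t_1 = 5.67 × 0.04 / 3.224e-06 = 70339 d
  layer 2 (karst limestone): t_2 = 2.66 × 0.13 / 3.224e-06 = 1.072e+05 d
Total t = Σ t_i = 1.776e+05 days = 486.2 years.

486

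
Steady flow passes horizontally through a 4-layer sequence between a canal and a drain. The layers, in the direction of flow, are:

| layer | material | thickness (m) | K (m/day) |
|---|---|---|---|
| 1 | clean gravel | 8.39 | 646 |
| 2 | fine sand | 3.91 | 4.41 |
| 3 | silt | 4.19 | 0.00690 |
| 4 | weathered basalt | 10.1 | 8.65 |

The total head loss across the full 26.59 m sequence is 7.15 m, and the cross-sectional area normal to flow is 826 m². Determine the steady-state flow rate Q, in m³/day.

Flow is perpendicular to layering, so the layers act in series and the equivalent K is the thickness-weighted harmonic mean.
Total thickness L = 8.39 + 3.91 + 4.19 + 10.1 = 26.59 m.
Σ(b_i/K_i) = 8.39/646 + 3.91/4.41 + 4.19/0.00690 + 10.1/8.65 = 609.3 d.
K_eq = L / Σ(b_i/K_i) = 26.59 / 609.3 = 0.04364 m/day.
Q = K_eq · A · (Δh/L) = 0.04364 × 826 × (7.15/26.59) = 9.693 m³/day.

9.69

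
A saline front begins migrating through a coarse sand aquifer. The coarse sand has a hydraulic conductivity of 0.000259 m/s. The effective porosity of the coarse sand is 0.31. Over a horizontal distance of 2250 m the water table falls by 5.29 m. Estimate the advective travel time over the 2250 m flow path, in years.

36.3

Convert K: 0.000259 m/s × 86400 = 22.38 m/day.
Hydraulic gradient i = Δh / L = 5.29 / 2250 = 0.002351.
Darcy flux q = K · i = 22.38 × 0.002351 = 0.05261 m/day.
Seepage velocity v = q / n_e = 0.05261 / 0.31 = 0.1697 m/day.
Travel time t = L / v = 2250 / 0.1697 = 13257 days = 36.30 years.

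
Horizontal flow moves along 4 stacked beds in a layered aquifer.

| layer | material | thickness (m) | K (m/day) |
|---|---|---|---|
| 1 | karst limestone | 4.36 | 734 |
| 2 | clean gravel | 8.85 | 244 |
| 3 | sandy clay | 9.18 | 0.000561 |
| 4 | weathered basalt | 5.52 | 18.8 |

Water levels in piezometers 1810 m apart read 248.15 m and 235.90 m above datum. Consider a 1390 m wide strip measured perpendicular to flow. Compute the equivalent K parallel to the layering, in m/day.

196

Flow is parallel to layering, so each bed carries its own Darcy discharge and the transmissivities add.
Σ(K_i·b_i) = 734×4.36 + 244×8.85 + 0.000561×9.18 + 18.8×5.52 = 5463 m²/day.
Total thickness b = 27.91 m, so K_eq = Σ(K_i·b_i)/b = 195.8 m/day.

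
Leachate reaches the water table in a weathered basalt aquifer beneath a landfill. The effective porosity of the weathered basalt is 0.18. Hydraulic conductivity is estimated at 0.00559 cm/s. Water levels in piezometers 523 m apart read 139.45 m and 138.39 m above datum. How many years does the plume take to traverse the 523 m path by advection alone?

Convert K: 0.00559 cm/s × 864 = 4.830 m/day.
Hydraulic gradient i = (139.45 − 138.39) / 523 = 1.06 / 523 = 0.002027.
Darcy flux q = K · i = 4.830 × 0.002027 = 0.009789 m/day.
Seepage velocity v = q / n_e = 0.009789 / 0.18 = 0.05438 m/day.
Travel time t = L / v = 523 / 0.05438 = 9617 days = 26.33 years.

26.3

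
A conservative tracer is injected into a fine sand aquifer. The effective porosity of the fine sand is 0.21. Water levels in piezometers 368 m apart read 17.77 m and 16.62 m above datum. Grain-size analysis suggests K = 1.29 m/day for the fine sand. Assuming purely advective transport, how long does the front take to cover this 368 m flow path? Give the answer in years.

52.5

Hydraulic gradient i = (17.77 − 16.62) / 368 = 1.15 / 368 = 0.003125.
Darcy flux q = K · i = 1.290 × 0.003125 = 0.004031 m/day.
Seepage velocity v = q / n_e = 0.004031 / 0.21 = 0.01920 m/day.
Travel time t = L / v = 368 / 0.01920 = 19170 days = 52.49 years.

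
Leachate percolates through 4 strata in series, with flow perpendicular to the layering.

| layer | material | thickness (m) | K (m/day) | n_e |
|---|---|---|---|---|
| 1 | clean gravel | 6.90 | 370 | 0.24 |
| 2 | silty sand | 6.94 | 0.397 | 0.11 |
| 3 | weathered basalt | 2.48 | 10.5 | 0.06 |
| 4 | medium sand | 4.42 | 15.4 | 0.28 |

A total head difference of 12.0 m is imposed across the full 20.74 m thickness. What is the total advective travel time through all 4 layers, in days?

5.72

With flow normal to the layers, continuity requires the same specific discharge q through every layer.
Σ(b_i/K_i) = 6.90/370 + 6.94/0.397 + 2.48/10.5 + 4.42/15.4 = 18.02 d.
q = Δh / Σ(b_i/K_i) = 12.0 / 18.02 = 0.6658 m/day.
In each layer the seepage velocity is v_i = q/n_i, so the layer transit time is t_i = b_i·n_i / q:
  layer 1 (clean gravel): t_1 = 6.90 × 0.24 / 0.6658 = 2.487 d
  layer 2 (silty sand): t_2 = 6.94 × 0.11 / 0.6658 = 1.147 d
  layer 3 (weathered basalt): t_3 = 2.48 × 0.06 / 0.6658 = 0.2235 d
  layer 4 (medium sand): t_4 = 4.42 × 0.28 / 0.6658 = 1.859 d
Total t = Σ t_i = 5.716 days.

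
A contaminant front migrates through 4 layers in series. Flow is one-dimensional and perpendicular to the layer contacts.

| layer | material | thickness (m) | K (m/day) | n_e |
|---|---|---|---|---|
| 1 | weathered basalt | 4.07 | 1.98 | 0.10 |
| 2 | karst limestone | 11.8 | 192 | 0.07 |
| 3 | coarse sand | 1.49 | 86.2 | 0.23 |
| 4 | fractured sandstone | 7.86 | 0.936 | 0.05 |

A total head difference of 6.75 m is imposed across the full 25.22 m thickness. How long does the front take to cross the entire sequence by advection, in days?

3.07

With flow normal to the layers, continuity requires the same specific discharge q through every layer.
Σ(b_i/K_i) = 4.07/1.98 + 11.8/192 + 1.49/86.2 + 7.86/0.936 = 10.53 d.
q = Δh / Σ(b_i/K_i) = 6.75 / 10.53 = 0.6409 m/day.
In each layer the seepage velocity is v_i = q/n_i, so the layer transit time is t_i = b_i·n_i / q:
  layer 1 (weathered basalt): t_1 = 4.07 × 0.10 / 0.6409 = 0.6350 d
  layer 2 (karst limestone): t_2 = 11.8 × 0.07 / 0.6409 = 1.289 d
  layer 3 (coarse sand): t_3 = 1.49 × 0.23 / 0.6409 = 0.5347 d
  layer 4 (fractured sandstone): t_4 = 7.86 × 0.05 / 0.6409 = 0.6132 d
Total t = Σ t_i = 3.072 days.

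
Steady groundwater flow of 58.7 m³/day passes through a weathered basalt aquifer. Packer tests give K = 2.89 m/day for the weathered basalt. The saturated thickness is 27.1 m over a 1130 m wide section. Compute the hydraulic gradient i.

Cross-sectional area A = 1130 × 27.1 = 30623 m².
From Q = K·A·i, i = Q / (K·A) = 58.7 / (2.890 × 30623) = 0.0006633.

0.000663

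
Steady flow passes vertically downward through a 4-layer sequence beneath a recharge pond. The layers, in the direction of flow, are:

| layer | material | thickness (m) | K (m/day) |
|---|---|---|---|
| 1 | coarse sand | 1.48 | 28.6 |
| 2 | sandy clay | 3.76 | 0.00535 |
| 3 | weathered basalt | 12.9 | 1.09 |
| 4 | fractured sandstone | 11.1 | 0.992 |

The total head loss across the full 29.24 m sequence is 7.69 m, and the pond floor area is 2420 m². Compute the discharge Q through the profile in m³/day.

25.6

Flow is perpendicular to layering, so the layers act in series and the equivalent K is the thickness-weighted harmonic mean.
Total thickness L = 1.48 + 3.76 + 12.9 + 11.1 = 29.24 m.
Σ(b_i/K_i) = 1.48/28.6 + 3.76/0.00535 + 12.9/1.09 + 11.1/0.992 = 725.9 d.
K_eq = L / Σ(b_i/K_i) = 29.24 / 725.9 = 0.04028 m/day.
Q = K_eq · A · (Δh/L) = 0.04028 × 2420 × (7.69/29.24) = 25.64 m³/day.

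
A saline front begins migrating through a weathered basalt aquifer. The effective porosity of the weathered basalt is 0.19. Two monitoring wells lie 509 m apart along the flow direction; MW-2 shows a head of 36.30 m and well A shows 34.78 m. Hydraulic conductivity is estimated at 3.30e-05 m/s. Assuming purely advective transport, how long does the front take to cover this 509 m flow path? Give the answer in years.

Convert K: 3.30e-05 m/s × 86400 = 2.851 m/day.
Hydraulic gradient i = (36.30 − 34.78) / 509 = 1.52 / 509 = 0.002986.
Darcy flux q = K · i = 2.851 × 0.002986 = 0.008514 m/day.
Seepage velocity v = q / n_e = 0.008514 / 0.19 = 0.04481 m/day.
Travel time t = L / v = 509 / 0.04481 = 11358 days = 31.10 years.

31.1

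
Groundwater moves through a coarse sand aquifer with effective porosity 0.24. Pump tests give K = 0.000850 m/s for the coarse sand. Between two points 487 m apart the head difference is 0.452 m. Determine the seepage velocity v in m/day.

0.284

Convert K: 0.000850 m/s × 86400 = 73.44 m/day.
Hydraulic gradient i = Δh / L = 0.452 / 487 = 0.0009281.
Darcy flux q = K · i = 73.44 × 0.0009281 = 0.06816 m/day.
Seepage velocity v = q / n_e = 0.06816 / 0.24 = 0.2840 m/day.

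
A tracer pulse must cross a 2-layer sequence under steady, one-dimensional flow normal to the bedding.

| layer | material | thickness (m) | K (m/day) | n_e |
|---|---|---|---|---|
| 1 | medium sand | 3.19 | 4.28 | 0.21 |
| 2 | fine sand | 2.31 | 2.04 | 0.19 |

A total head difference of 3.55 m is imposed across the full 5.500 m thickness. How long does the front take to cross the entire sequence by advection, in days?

With flow normal to the layers, continuity requires the same specific discharge q through every layer.
Σ(b_i/K_i) = 3.19/4.28 + 2.31/2.04 = 1.878 d.
q = Δh / Σ(b_i/K_i) = 3.55 / 1.878 = 1.891 m/day.
In each layer the seepage velocity is v_i = q/n_i, so the layer transit time is t_i = b_i·n_i / q:
  layer 1 (medium sand): t_1 = 3.19 × 0.21 / 1.891 = 0.3543 d
  layer 2 (fine sand): t_2 = 2.31 × 0.19 / 1.891 = 0.2321 d
Total t = Σ t_i = 0.5865 days.

0.586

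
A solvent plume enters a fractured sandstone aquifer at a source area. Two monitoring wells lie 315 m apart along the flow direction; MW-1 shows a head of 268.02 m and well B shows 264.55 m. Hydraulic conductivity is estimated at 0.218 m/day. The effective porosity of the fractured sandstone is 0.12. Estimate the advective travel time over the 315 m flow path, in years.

Hydraulic gradient i = (268.02 − 264.55) / 315 = 3.47 / 315 = 0.01102.
Darcy flux q = K · i = 0.2180 × 0.01102 = 0.002401 m/day.
Seepage velocity v = q / n_e = 0.002401 / 0.12 = 0.02001 m/day.
Travel time t = L / v = 315 / 0.02001 = 15740 days = 43.09 years.

43.1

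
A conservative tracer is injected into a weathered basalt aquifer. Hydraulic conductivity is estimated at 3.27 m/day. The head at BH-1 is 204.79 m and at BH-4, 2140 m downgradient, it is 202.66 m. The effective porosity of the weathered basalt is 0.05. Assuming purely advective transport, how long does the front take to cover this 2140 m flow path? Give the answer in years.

Hydraulic gradient i = (204.79 − 202.66) / 2140 = 2.13 / 2140 = 0.0009953.
Darcy flux q = K · i = 3.270 × 0.0009953 = 0.003255 m/day.
Seepage velocity v = q / n_e = 0.003255 / 0.05 = 0.06509 m/day.
Travel time t = L / v = 2140 / 0.06509 = 32875 days = 90.01 years.

90.0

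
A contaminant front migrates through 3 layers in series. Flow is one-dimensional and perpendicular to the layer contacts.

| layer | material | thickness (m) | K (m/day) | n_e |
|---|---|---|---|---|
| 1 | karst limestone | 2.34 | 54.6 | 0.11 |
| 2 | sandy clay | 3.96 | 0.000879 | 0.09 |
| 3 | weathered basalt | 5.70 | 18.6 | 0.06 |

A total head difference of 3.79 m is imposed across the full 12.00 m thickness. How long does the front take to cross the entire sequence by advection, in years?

With flow normal to the layers, continuity requires the same specific discharge q through every layer.
Σ(b_i/K_i) = 2.34/54.6 + 3.96/0.000879 + 5.70/18.6 = 4505 d.
q = Δh / Σ(b_i/K_i) = 3.79 / 4505 = 0.0008412 m/day.
In each layer the seepage velocity is v_i = q/n_i, so the layer transit time is t_i = b_i·n_i / q:
  layer 1 (karst limestone): t_1 = 2.34 × 0.11 / 0.0008412 = 306.0 d
  layer 2 (sandy clay): t_2 = 3.96 × 0.09 / 0.0008412 = 423.7 d
  layer 3 (weathered basalt): t_3 = 5.70 × 0.06 / 0.0008412 = 406.6 d
Total t = Σ t_i = 1136 days = 3.111 years.

3.11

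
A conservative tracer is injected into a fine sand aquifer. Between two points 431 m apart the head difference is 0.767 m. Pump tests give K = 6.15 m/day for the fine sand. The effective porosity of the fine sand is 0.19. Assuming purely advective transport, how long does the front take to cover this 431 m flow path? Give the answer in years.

Hydraulic gradient i = Δh / L = 0.767 / 431 = 0.001780.
Darcy flux q = K · i = 6.150 × 0.001780 = 0.01094 m/day.
Seepage velocity v = q / n_e = 0.01094 / 0.19 = 0.05760 m/day.
Travel time t = L / v = 431 / 0.05760 = 7482 days = 20.49 years.

20.5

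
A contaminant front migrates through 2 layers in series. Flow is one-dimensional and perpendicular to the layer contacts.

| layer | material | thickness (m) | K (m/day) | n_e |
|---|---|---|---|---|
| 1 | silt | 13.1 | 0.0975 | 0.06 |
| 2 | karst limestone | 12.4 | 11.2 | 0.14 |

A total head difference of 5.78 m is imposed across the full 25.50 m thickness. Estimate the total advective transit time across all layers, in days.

With flow normal to the layers, continuity requires the same specific discharge q through every layer.
Σ(b_i/K_i) = 13.1/0.0975 + 12.4/11.2 = 135.5 d.
q = Δh / Σ(b_i/K_i) = 5.78 / 135.5 = 0.04267 m/day.
In each layer the seepage velocity is v_i = q/n_i, so the layer transit time is t_i = b_i·n_i / q:
  layer 1 (silt): t_1 = 13.1 × 0.06 / 0.04267 = 18.42 d
  layer 2 (karst limestone): t_2 = 12.4 × 0.14 / 0.04267 = 40.69 d
Total t = Σ t_i = 59.11 days.

59.1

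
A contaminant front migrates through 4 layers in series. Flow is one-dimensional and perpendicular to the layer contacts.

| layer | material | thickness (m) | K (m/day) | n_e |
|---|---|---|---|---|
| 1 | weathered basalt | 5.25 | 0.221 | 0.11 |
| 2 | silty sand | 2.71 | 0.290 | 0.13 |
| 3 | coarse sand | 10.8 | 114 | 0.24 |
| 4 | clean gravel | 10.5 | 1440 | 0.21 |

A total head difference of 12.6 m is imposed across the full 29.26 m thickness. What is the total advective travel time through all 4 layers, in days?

15.1

With flow normal to the layers, continuity requires the same specific discharge q through every layer.
Σ(b_i/K_i) = 5.25/0.221 + 2.71/0.290 + 10.8/114 + 10.5/1440 = 33.20 d.
q = Δh / Σ(b_i/K_i) = 12.6 / 33.20 = 0.3795 m/day.
In each layer the seepage velocity is v_i = q/n_i, so the layer transit time is t_i = b_i·n_i / q:
  layer 1 (weathered basalt): t_1 = 5.25 × 0.11 / 0.3795 = 1.522 d
  layer 2 (silty sand): t_2 = 2.71 × 0.13 / 0.3795 = 0.9284 d
  layer 3 (coarse sand): t_3 = 10.8 × 0.24 / 0.3795 = 6.830 d
  layer 4 (clean gravel): t_4 = 10.5 × 0.21 / 0.3795 = 5.810 d
Total t = Σ t_i = 15.09 days.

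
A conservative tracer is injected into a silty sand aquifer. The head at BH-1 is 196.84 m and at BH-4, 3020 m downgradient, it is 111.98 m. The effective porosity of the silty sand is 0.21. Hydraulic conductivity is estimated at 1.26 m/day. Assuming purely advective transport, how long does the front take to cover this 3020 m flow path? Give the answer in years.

49.0

Hydraulic gradient i = (196.84 − 111.98) / 3020 = 84.86 / 3020 = 0.02810.
Darcy flux q = K · i = 1.260 × 0.02810 = 0.03541 m/day.
Seepage velocity v = q / n_e = 0.03541 / 0.21 = 0.1686 m/day.
Travel time t = L / v = 3020 / 0.1686 = 17913 days = 49.04 years.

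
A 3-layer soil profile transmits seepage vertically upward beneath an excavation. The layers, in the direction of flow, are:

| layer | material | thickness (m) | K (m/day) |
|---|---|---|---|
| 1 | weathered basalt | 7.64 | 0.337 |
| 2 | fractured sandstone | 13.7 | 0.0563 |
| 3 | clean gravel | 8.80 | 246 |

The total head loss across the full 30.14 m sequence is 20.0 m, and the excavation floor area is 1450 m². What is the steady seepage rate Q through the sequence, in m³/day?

Flow is perpendicular to layering, so the layers act in series and the equivalent K is the thickness-weighted harmonic mean.
Total thickness L = 7.64 + 13.7 + 8.80 = 30.14 m.
Σ(b_i/K_i) = 7.64/0.337 + 13.7/0.0563 + 8.80/246 = 266.0 d.
K_eq = L / Σ(b_i/K_i) = 30.14 / 266.0 = 0.1133 m/day.
Q = K_eq · A · (Δh/L) = 0.1133 × 1450 × (20.0/30.14) = 109.0 m³/day.

109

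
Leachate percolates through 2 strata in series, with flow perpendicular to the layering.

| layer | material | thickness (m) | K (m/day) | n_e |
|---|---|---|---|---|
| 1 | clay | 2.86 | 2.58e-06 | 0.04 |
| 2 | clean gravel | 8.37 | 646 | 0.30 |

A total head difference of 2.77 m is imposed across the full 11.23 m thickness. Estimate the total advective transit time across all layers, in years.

2880

With flow normal to the layers, continuity requires the same specific discharge q through every layer.
Σ(b_i/K_i) = 2.86/2.58e-06 + 8.37/646 = 1.109e+06 d.
q = Δh / Σ(b_i/K_i) = 2.77 / 1.109e+06 = 2.499e-06 m/day.
In each layer the seepage velocity is v_i = q/n_i, so the layer transit time is t_i = b_i·n_i / q:
  layer 1 (clay): t_1 = 2.86 × 0.04 / 2.499e-06 = 45782 d
  layer 2 (clean gravel): t_2 = 8.37 × 0.30 / 2.499e-06 = 1.005e+06 d
Total t = Σ t_i = 1.051e+06 days = 2877 years.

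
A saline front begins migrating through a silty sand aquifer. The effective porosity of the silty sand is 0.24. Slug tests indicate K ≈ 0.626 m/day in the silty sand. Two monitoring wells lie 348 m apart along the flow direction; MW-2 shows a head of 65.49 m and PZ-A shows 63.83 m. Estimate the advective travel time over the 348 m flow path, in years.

76.6

Hydraulic gradient i = (65.49 − 63.83) / 348 = 1.66 / 348 = 0.004770.
Darcy flux q = K · i = 0.6260 × 0.004770 = 0.002986 m/day.
Seepage velocity v = q / n_e = 0.002986 / 0.24 = 0.01244 m/day.
Travel time t = L / v = 348 / 0.01244 = 27970 days = 76.58 years.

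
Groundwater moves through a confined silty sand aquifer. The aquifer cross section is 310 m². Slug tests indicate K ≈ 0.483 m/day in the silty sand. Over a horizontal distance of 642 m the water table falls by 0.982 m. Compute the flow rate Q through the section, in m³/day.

Hydraulic gradient i = Δh / L = 0.982 / 642 = 0.001530.
Darcy's law: Q = K · A · i = 0.4830 × 310.0 × 0.001530 = 0.2290 m³/day.

0.229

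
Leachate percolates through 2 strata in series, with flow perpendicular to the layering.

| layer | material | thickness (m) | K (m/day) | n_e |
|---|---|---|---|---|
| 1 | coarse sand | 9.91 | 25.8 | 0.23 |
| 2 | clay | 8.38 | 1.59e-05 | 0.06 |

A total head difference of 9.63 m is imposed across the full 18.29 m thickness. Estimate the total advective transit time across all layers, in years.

417

With flow normal to the layers, continuity requires the same specific discharge q through every layer.
Σ(b_i/K_i) = 9.91/25.8 + 8.38/1.59e-05 = 5.270e+05 d.
q = Δh / Σ(b_i/K_i) = 9.63 / 5.270e+05 = 1.827e-05 m/day.
In each layer the seepage velocity is v_i = q/n_i, so the layer transit time is t_i = b_i·n_i / q:
  layer 1 (coarse sand): t_1 = 9.91 × 0.23 / 1.827e-05 = 1.247e+05 d
  layer 2 (clay): t_2 = 8.38 × 0.06 / 1.827e-05 = 27518 d
Total t = Σ t_i = 1.523e+05 days = 416.9 years.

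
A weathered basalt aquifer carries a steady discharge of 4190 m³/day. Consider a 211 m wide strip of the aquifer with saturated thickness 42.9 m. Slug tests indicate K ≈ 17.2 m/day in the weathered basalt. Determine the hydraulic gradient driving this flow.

Cross-sectional area A = 211 × 42.9 = 9052 m².
From Q = K·A·i, i = Q / (K·A) = 4190 / (17.20 × 9052) = 0.02691.

0.0269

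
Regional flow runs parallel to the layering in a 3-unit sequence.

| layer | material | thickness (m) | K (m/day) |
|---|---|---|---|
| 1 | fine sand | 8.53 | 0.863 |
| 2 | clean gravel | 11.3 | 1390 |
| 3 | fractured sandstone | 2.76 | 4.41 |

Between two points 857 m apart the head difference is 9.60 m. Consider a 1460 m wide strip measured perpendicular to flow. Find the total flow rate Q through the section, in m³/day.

Flow is parallel to layering, so each bed carries its own Darcy discharge and the transmissivities add.
Σ(K_i·b_i) = 0.863×8.53 + 1390×11.3 + 4.41×2.76 = 15727 m²/day.
Hydraulic gradient i = Δh / L = 9.60 / 857 = 0.01120.
Q = Σ(K_i·b_i) · W · i = 15727 × 1460 × 0.01120 = 2.572e+05 m³/day.

257000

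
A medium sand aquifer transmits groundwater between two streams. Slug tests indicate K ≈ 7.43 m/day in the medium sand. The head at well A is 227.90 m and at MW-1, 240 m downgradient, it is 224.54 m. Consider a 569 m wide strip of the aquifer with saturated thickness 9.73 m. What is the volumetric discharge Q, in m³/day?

576

Cross-sectional area A = 569 × 9.73 = 5536 m².
Hydraulic gradient i = (227.90 − 224.54) / 240 = 3.36 / 240 = 0.01400.
Darcy's law: Q = K · A · i = 7.430 × 5536 × 0.01400 = 575.9 m³/day.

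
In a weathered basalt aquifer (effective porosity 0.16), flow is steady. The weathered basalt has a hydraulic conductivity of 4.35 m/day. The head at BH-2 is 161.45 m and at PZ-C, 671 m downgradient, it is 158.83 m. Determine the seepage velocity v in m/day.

0.106

Hydraulic gradient i = (161.45 − 158.83) / 671 = 2.62 / 671 = 0.003905.
Darcy flux q = K · i = 4.350 × 0.003905 = 0.01699 m/day.
Seepage velocity v = q / n_e = 0.01699 / 0.16 = 0.1062 m/day.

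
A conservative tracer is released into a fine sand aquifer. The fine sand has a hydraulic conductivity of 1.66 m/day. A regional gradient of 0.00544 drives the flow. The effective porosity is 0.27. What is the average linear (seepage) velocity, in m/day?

0.0334

Hydraulic gradient i = 0.00544.
Darcy flux q = K · i = 1.660 × 0.005440 = 0.009030 m/day.
Seepage velocity v = q / n_e = 0.009030 / 0.27 = 0.03345 m/day.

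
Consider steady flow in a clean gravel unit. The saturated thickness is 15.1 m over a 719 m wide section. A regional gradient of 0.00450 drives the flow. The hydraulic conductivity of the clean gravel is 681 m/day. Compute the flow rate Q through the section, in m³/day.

Cross-sectional area A = 719 × 15.1 = 10857 m².
Hydraulic gradient i = 0.00450.
Darcy's law: Q = K · A · i = 681.0 × 10857 × 0.004500 = 33271 m³/day.

33300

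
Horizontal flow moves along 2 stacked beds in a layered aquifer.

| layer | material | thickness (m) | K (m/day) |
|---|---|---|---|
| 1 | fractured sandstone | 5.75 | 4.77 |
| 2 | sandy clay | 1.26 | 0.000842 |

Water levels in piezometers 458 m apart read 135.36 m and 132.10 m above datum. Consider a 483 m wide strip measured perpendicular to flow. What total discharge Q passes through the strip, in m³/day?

Flow is parallel to layering, so each bed carries its own Darcy discharge and the transmissivities add.
Σ(K_i·b_i) = 4.77×5.75 + 0.000842×1.26 = 27.43 m²/day.
Hydraulic gradient i = (135.36 − 132.10) / 458 = 3.26 / 458 = 0.007118.
Q = Σ(K_i·b_i) · W · i = 27.43 × 483 × 0.007118 = 94.30 m³/day.

94.3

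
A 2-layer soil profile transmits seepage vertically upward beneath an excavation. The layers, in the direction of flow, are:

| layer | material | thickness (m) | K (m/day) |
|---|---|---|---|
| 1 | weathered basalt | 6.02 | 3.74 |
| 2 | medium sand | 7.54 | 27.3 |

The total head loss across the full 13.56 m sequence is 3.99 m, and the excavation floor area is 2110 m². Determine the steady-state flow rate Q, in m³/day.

4460

Flow is perpendicular to layering, so the layers act in series and the equivalent K is the thickness-weighted harmonic mean.
Total thickness L = 6.02 + 7.54 = 13.56 m.
Σ(b_i/K_i) = 6.02/3.74 + 7.54/27.3 = 1.886 d.
K_eq = L / Σ(b_i/K_i) = 13.56 / 1.886 = 7.191 m/day.
Q = K_eq · A · (Δh/L) = 7.191 × 2110 × (3.99/13.56) = 4464 m³/day.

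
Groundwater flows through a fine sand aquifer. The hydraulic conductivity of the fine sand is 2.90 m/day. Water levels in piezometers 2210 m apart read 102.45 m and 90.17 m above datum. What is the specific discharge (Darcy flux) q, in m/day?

Hydraulic gradient i = (102.45 − 90.17) / 2210 = 12.28 / 2210 = 0.005557.
Specific discharge q = K · i = 2.900 × 0.005557 = 0.01611 m/day.

0.0161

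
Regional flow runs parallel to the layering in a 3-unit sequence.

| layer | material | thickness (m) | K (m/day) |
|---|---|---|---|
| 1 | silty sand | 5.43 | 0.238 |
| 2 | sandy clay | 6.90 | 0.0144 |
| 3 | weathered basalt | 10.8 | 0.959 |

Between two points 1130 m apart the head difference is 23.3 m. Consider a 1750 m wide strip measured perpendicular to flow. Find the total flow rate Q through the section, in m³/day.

424

Flow is parallel to layering, so each bed carries its own Darcy discharge and the transmissivities add.
Σ(K_i·b_i) = 0.238×5.43 + 0.0144×6.90 + 0.959×10.8 = 11.75 m²/day.
Hydraulic gradient i = Δh / L = 23.3 / 1130 = 0.02062.
Q = Σ(K_i·b_i) · W · i = 11.75 × 1750 × 0.02062 = 423.9 m³/day.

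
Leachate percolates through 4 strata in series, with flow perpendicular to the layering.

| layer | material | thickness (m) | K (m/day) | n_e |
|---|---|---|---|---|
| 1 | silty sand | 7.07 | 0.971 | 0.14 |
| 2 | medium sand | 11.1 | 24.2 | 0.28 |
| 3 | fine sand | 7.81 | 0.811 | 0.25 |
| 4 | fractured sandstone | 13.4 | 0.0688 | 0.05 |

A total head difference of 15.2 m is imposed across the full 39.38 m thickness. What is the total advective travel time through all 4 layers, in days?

With flow normal to the layers, continuity requires the same specific discharge q through every layer.
Σ(b_i/K_i) = 7.07/0.971 + 11.1/24.2 + 7.81/0.811 + 13.4/0.0688 = 212.1 d.
q = Δh / Σ(b_i/K_i) = 15.2 / 212.1 = 0.07165 m/day.
In each layer the seepage velocity is v_i = q/n_i, so the layer transit time is t_i = b_i·n_i / q:
  layer 1 (silty sand): t_1 = 7.07 × 0.14 / 0.07165 = 13.81 d
  layer 2 (medium sand): t_2 = 11.1 × 0.28 / 0.07165 = 43.38 d
  layer 3 (fine sand): t_3 = 7.81 × 0.25 / 0.07165 = 27.25 d
  layer 4 (fractured sandstone): t_4 = 13.4 × 0.05 / 0.07165 = 9.351 d
Total t = Σ t_i = 93.79 days.

93.8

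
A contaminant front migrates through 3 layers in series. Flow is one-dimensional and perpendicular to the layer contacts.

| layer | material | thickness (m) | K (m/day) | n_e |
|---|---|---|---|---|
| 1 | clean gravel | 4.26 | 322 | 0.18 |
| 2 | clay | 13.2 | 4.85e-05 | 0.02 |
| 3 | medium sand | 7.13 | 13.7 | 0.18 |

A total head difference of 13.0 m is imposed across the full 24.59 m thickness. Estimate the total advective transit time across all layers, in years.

133

With flow normal to the layers, continuity requires the same specific discharge q through every layer.
Σ(b_i/K_i) = 4.26/322 + 13.2/4.85e-05 + 7.13/13.7 = 2.722e+05 d.
q = Δh / Σ(b_i/K_i) = 13.0 / 2.722e+05 = 4.777e-05 m/day.
In each layer the seepage velocity is v_i = q/n_i, so the layer transit time is t_i = b_i·n_i / q:
  layer 1 (clean gravel): t_1 = 4.26 × 0.18 / 4.777e-05 = 16054 d
  layer 2 (clay): t_2 = 13.2 × 0.02 / 4.777e-05 = 5527 d
  layer 3 (medium sand): t_3 = 7.13 × 0.18 / 4.777e-05 = 26869 d
Total t = Σ t_i = 48450 days = 132.6 years.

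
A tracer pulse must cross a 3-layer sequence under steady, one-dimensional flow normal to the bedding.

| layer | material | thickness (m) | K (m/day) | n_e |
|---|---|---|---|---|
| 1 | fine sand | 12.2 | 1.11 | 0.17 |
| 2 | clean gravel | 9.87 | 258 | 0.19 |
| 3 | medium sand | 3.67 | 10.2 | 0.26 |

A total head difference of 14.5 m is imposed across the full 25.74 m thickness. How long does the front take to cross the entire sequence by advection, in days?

With flow normal to the layers, continuity requires the same specific discharge q through every layer.
Σ(b_i/K_i) = 12.2/1.11 + 9.87/258 + 3.67/10.2 = 11.39 d.
q = Δh / Σ(b_i/K_i) = 14.5 / 11.39 = 1.273 m/day.
In each layer the seepage velocity is v_i = q/n_i, so the layer transit time is t_i = b_i·n_i / q:
  layer 1 (fine sand): t_1 = 12.2 × 0.17 / 1.273 = 1.629 d
  layer 2 (clean gravel): t_2 = 9.87 × 0.19 / 1.273 = 1.473 d
  layer 3 (medium sand): t_3 = 3.67 × 0.26 / 1.273 = 0.7495 d
Total t = Σ t_i = 3.851 days.

3.85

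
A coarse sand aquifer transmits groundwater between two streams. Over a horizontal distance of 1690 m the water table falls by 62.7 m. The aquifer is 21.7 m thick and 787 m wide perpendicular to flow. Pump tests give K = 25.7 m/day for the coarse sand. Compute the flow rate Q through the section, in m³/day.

Cross-sectional area A = 787 × 21.7 = 17078 m².
Hydraulic gradient i = Δh / L = 62.7 / 1690 = 0.03710.
Darcy's law: Q = K · A · i = 25.70 × 17078 × 0.03710 = 16284 m³/day.

16300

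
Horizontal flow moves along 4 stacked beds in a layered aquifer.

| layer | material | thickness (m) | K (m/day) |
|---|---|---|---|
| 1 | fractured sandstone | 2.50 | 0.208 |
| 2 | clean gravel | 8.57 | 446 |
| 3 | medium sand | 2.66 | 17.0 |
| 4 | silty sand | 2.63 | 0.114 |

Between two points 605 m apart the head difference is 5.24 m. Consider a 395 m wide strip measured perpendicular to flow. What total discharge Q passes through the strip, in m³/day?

Flow is parallel to layering, so each bed carries its own Darcy discharge and the transmissivities add.
Σ(K_i·b_i) = 0.208×2.50 + 446×8.57 + 17.0×2.66 + 0.114×2.63 = 3868 m²/day.
Hydraulic gradient i = Δh / L = 5.24 / 605 = 0.008661.
Q = Σ(K_i·b_i) · W · i = 3868 × 395 × 0.008661 = 13234 m³/day.

13200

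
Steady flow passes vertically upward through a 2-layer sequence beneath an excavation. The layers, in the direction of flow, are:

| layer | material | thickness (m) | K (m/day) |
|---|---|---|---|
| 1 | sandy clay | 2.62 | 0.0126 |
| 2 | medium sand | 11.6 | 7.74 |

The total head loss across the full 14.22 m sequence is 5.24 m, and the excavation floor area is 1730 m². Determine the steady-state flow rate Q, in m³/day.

43.3

Flow is perpendicular to layering, so the layers act in series and the equivalent K is the thickness-weighted harmonic mean.
Total thickness L = 2.62 + 11.6 = 14.22 m.
Σ(b_i/K_i) = 2.62/0.0126 + 11.6/7.74 = 209.4 d.
K_eq = L / Σ(b_i/K_i) = 14.22 / 209.4 = 0.06790 m/day.
Q = K_eq · A · (Δh/L) = 0.06790 × 1730 × (5.24/14.22) = 43.28 m³/day.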